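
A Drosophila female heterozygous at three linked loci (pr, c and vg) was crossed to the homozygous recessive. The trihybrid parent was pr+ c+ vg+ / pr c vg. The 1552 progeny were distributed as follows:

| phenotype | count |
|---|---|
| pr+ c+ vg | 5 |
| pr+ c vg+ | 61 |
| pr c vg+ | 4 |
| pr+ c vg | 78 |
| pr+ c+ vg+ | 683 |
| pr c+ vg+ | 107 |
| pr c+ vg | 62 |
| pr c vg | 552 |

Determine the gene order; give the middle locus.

The two rarest classes, pr+ c+ vg and pr c vg+, are the double crossovers. Comparing them with the parentals, only the vg allele has switched, so vg is the middle locus and the order is pr – vg – c.

vg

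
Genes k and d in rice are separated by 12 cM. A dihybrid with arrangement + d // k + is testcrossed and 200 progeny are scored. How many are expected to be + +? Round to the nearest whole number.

A map distance of 12 cM corresponds to a recombination frequency of 0.120.
The F1 is + d / k +, so + + is a recombinant gamete class with expected frequency r/2 = 0.120/2 = 0.0600.
Expected number = 0.0600 × 200 = 12.00 ≈ 12.

12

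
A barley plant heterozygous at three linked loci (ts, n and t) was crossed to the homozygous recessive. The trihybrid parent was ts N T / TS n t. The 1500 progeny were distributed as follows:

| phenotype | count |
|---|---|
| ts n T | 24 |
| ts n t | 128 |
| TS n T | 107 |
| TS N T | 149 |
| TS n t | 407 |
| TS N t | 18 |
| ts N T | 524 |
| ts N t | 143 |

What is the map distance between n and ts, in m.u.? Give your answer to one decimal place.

The two rarest classes, ts n T and TS N t, are the double crossovers. Comparing them with the parentals, only the n allele has switched, so n is the middle locus and the order is ts – n – t.
Crossovers in the ts–n interval produce the single-crossover classes TS N T and ts n t (149 + 128 = 277) plus the double crossovers (42).
RF(ts–n) = (277 + 42) / 1500 = 319/1500 = 0.2127 → 21.3 m.u.

21.3 m.u.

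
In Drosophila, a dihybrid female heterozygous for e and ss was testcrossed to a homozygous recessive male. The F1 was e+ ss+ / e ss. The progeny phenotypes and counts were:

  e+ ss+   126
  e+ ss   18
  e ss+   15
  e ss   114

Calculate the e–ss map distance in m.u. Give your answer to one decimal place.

12.1 m.u.

The recombinant classes are e+ ss and e ss+: 18 + 15 = 33.
Recombination frequency = 33/273 = 0.1209 ≈ 12.1%, i.e. 12.1 m.u.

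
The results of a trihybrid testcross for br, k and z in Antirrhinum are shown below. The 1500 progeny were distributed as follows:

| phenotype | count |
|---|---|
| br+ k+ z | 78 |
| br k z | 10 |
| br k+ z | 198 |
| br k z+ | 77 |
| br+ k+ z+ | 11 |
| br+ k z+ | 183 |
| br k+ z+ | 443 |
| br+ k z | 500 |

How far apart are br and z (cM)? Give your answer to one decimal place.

26.8 cM

The two most frequent reciprocal classes, br k+ z+ and br+ k z, are the parental types, so the F1 was br k+ z+ / br+ k z.
The two rarest classes, br+ k+ z+ and br k z, are the double crossovers. Comparing them with the parentals, only the br allele has switched, so br is the middle locus and the order is z – br – k.
Crossovers in the z–br interval produce the single-crossover classes br k+ z and br+ k z+ (198 + 183 = 381) plus the double crossovers (21).
RF(z–br) = (381 + 21) / 1500 = 402/1500 = 0.2680 → 26.8 cM.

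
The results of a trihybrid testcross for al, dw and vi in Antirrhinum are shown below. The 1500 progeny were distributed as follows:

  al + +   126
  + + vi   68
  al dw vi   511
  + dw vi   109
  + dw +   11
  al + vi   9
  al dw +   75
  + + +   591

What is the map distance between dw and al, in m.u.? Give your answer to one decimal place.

17.0 m.u.

The two most frequent reciprocal classes, + + + and al dw vi, are the parental types, so the F1 was + + + / al dw vi.
The two rarest classes, + dw + and al + vi, are the double crossovers. Comparing them with the parentals, only the dw allele has switched, so dw is the middle locus and the order is vi – dw – al.
Crossovers in the dw–al interval produce the single-crossover classes al + + and + dw vi (126 + 109 = 235) plus the double crossovers (20).
RF(dw–al) = (235 + 20) / 1500 = 255/1500 = 0.1700 → 17.0 m.u.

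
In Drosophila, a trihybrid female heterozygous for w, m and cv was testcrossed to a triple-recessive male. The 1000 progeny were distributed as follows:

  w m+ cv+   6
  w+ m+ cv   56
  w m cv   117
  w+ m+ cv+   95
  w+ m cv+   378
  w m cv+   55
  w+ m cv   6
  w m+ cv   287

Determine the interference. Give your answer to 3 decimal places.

0.564

The two most frequent reciprocal classes, w+ m cv+ and w m+ cv, are the parental types, so the F1 was w+ m cv+ / w m+ cv.
The two rarest classes, w+ m cv and w m+ cv+, are the double crossovers. Comparing them with the parentals, only the cv allele has switched, so cv is the middle locus and the order is m – cv – w.
m–cv: (212 + 12)/1000 = 0.2240; cv–w: (111 + 12)/1000 = 0.1230.
Expected DCO frequency = 0.2240 × 0.1230 ≈ 0.02755; observed = 12/1000 ≈ 0.01200.
Coefficient of coincidence = 0.01200/0.02755 ≈ 0.436; interference = 1 − 0.436 = 0.564.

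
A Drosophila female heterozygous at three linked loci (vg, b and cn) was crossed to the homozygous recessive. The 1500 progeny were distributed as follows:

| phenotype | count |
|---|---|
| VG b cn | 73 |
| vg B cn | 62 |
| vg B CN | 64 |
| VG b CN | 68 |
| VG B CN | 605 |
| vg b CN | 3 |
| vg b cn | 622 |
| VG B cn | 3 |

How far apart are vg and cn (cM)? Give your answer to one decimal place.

9.5 cM

The two most frequent reciprocal classes, vg b cn and VG B CN, are the parental types, so the F1 was vg b cn / VG B CN.
The two rarest classes, vg b CN and VG B cn, are the double crossovers. Comparing them with the parentals, only the cn allele has switched, so cn is the middle locus and the order is b – cn – vg.
Crossovers in the cn–vg interval produce the single-crossover classes VG b cn and vg B CN (73 + 64 = 137) plus the double crossovers (6).
RF(cn–vg) = (137 + 6) / 1500 = 143/1500 = 0.0953 → 9.5 cM.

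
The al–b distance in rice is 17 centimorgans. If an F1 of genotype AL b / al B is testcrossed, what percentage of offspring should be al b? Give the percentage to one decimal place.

8.5%

A map distance of 17 centimorgans corresponds to a recombination frequency of 0.170.
The F1 is AL b / al B, so al b is a recombinant gamete class with expected frequency r/2 = 0.170/2 = 0.0850.
That is 0.0850 = 8.5% of the progeny.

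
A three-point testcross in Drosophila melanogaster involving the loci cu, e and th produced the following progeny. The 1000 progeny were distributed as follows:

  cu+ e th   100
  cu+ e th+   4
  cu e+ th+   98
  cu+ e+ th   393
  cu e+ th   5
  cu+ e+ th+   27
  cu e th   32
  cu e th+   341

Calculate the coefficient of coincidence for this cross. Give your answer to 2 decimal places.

0.64

The two most frequent reciprocal classes, cu+ e+ th and cu e th+, are the parental types, so the F1 was cu+ e+ th / cu e th+.
The two rarest classes, cu e+ th and cu+ e th+, are the double crossovers. Comparing them with the parentals, only the cu allele has switched, so cu is the middle locus and the order is e – cu – th.
e–cu: (198 + 9)/1000 = 0.2070; cu–th: (59 + 9)/1000 = 0.0680.
Expected DCO frequency = 0.2070 × 0.0680 ≈ 0.01408; observed = 9/1000 ≈ 0.00900.
Coefficient of coincidence = 0.00900/0.01408 ≈ 0.64.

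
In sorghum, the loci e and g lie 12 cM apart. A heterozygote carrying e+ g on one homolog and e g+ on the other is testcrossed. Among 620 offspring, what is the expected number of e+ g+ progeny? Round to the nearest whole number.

37

A map distance of 12 cM corresponds to a recombination frequency of 0.120.
The F1 is e+ g / e g+, so e+ g+ is a recombinant gamete class with expected frequency r/2 = 0.120/2 = 0.0600.
Expected number = 0.0600 × 620 = 37.20 ≈ 37.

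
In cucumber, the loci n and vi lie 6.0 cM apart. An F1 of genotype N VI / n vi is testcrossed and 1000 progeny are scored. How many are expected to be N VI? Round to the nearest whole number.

470

A map distance of 6.0 cM corresponds to a recombination frequency of 0.060.
The F1 is N VI / n vi, so N VI is a parental gamete class with expected frequency (1 − r)/2 = 0.940/2 = 0.4700.
Expected number = 0.4700 × 1000 = 470.00 ≈ 470.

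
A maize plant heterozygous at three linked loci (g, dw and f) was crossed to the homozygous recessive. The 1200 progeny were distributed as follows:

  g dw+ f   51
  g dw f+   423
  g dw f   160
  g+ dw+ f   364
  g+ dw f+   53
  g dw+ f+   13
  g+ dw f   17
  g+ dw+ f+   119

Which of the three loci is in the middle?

dw

The two most frequent reciprocal classes, g dw f+ and g+ dw+ f, are the parental types, so the F1 was g dw f+ / g+ dw+ f.
The two rarest classes, g dw+ f+ and g+ dw f, are the double crossovers. Comparing them with the parentals, only the dw allele has switched, so dw is the middle locus and the order is g – dw – f.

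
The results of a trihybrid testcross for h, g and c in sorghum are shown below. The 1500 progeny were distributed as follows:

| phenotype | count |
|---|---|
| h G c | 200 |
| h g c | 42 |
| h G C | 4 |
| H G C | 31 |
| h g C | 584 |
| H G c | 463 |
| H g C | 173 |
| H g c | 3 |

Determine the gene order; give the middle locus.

The two most frequent reciprocal classes, H G c and h g C, are the parental types, so the F1 was H G c / h g C.
The two rarest classes, H g c and h G C, are the double crossovers. Comparing them with the parentals, only the g allele has switched, so g is the middle locus and the order is c – g – h.

g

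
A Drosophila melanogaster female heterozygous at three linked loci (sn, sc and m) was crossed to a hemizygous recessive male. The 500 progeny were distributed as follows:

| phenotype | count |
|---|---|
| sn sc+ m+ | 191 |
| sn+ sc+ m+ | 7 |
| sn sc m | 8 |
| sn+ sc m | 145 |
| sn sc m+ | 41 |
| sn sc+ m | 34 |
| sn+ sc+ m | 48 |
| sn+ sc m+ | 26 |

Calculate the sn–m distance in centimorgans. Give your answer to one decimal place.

The two most frequent reciprocal classes, sn+ sc m and sn sc+ m+, are the parental types, so the F1 was sn+ sc m / sn sc+ m+.
The two rarest classes, sn sc m and sn+ sc+ m+, are the double crossovers. Comparing them with the parentals, only the sn allele has switched, so sn is the middle locus and the order is sc – sn – m.
Crossovers in the sn–m interval produce the single-crossover classes sn+ sc m+ and sn sc+ m (26 + 34 = 60) plus the double crossovers (15).
RF(sn–m) = (60 + 15) / 500 = 75/500 = 0.1500 → 15.0 centimorgans.

15.0 centimorgans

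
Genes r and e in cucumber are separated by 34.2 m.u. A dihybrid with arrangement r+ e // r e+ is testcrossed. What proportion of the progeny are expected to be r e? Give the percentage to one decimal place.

17.1%

A map distance of 34.2 m.u. corresponds to a recombination frequency of 0.342.
The F1 is r+ e / r e+, so r e is a recombinant gamete class with expected frequency r/2 = 0.342/2 = 0.1710.
That is 0.1710 = 17.1% of the progeny.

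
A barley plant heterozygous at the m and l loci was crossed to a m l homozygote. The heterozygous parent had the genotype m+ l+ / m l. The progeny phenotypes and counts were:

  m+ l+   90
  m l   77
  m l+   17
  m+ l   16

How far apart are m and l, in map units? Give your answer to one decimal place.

16.5 map units

The recombinant classes are m+ l and m l+: 16 + 17 = 33.
Recombination frequency = 33/200 = 0.1650 ≈ 16.5%, i.e. 16.5 map units.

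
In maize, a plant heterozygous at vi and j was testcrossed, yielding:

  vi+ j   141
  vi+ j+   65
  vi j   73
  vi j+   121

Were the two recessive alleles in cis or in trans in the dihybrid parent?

The two most frequent classes are vi+ j (141) and vi j+ (121); these are the parental (non-recombinant) types.
So the F1 carried vi+ j on one chromosome and vi j+ on the other — the recessive alleles are on opposite chromosomes (trans / repulsion).

trans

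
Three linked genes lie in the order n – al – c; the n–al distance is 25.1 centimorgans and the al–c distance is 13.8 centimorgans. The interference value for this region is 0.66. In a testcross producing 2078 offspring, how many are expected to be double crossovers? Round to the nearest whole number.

Map distances give recombination frequencies of 0.251 and 0.138 for the two intervals.
With interference 0.66 (so coincidence = 0.34), expected double-crossover frequency = 0.251 × 0.138 × 0.34 = 0.01178.
Expected number = 0.01178 × 2078 = 24.47 ≈ 24.

24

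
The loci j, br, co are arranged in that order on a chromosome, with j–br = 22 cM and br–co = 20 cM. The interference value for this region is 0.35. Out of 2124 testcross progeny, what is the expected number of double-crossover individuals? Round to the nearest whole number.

61

Map distances give recombination frequencies of 0.220 and 0.200 for the two intervals.
With interference 0.35 (so coincidence = 0.65), expected double-crossover frequency = 0.220 × 0.200 × 0.65 = 0.02860.
Expected number = 0.02860 × 2124 = 60.75 ≈ 61.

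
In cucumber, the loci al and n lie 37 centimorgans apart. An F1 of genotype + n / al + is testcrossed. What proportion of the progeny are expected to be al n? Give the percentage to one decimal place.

A map distance of 37 centimorgans corresponds to a recombination frequency of 0.370.
The F1 is + n / al +, so al n is a recombinant gamete class with expected frequency r/2 = 0.370/2 = 0.1850.
That is 0.1850 = 18.5% of the progeny.

18.5%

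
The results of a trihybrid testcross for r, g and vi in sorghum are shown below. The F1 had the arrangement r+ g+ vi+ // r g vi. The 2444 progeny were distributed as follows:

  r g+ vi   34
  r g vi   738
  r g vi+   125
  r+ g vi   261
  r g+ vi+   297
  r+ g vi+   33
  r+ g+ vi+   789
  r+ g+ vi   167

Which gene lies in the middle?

The two rarest classes, r+ g vi+ and r g+ vi, are the double crossovers. Comparing them with the parentals, only the g allele has switched, so g is the middle locus and the order is vi – g – r.

g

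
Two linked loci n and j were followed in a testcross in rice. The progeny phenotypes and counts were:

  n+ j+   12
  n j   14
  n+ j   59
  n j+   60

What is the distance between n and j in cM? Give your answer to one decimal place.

The two most frequent classes, n+ j (59) and n j+ (60), are the parental types, so the F1 was n+ j / n j+.
The recombinant classes are n+ j+ and n j: 12 + 14 = 26.
Recombination frequency = 26/145 = 0.1793 ≈ 17.9%, i.e. 17.9 cM.

17.9 cM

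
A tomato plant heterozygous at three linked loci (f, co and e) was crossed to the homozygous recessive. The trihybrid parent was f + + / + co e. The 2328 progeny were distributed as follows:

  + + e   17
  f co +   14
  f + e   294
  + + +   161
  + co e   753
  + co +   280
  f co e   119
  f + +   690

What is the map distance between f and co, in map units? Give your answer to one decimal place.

The two rarest classes, f co + and + + e, are the double crossovers. Comparing them with the parentals, only the co allele has switched, so co is the middle locus and the order is e – co – f.
Crossovers in the co–f interval produce the single-crossover classes + + + and f co e (161 + 119 = 280) plus the double crossovers (31).
RF(co–f) = (280 + 31) / 2328 = 311/2328 = 0.1336 → 13.4 map units.

13.4 map units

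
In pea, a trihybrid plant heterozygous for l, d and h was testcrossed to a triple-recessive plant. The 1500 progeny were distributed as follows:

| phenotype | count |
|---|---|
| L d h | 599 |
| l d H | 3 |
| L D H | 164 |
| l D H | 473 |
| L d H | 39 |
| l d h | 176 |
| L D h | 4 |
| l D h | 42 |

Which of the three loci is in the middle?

d

The two most frequent reciprocal classes, l D H and L d h, are the parental types, so the F1 was l D H / L d h.
The two rarest classes, l d H and L D h, are the double crossovers. Comparing them with the parentals, only the d allele has switched, so d is the middle locus and the order is l – d – h.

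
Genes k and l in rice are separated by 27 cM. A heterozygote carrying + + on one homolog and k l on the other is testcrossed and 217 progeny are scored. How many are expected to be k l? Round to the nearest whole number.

A map distance of 27 cM corresponds to a recombination frequency of 0.270.
The F1 is + + / k l, so k l is a parental gamete class with expected frequency (1 − r)/2 = 0.730/2 = 0.3650.
Expected number = 0.3650 × 217 = 79.20 ≈ 79.

79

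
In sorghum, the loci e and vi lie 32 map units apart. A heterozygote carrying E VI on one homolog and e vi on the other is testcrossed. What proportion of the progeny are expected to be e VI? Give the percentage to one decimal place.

A map distance of 32 map units corresponds to a recombination frequency of 0.320.
The F1 is E VI / e vi, so e VI is a recombinant gamete class with expected frequency r/2 = 0.320/2 = 0.1600.
That is 0.1600 = 16.0% of the progeny.

16.0%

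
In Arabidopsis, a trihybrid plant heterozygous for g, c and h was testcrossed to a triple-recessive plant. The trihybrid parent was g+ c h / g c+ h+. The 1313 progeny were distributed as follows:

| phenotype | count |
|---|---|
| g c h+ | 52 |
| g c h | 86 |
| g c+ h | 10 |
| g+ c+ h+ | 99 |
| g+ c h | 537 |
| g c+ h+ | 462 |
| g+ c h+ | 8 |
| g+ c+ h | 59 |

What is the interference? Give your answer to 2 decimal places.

The two rarest classes, g+ c h+ and g c+ h, are the double crossovers. Comparing them with the parentals, only the h allele has switched, so h is the middle locus and the order is g – h – c.
g–h: (185 + 18)/1313 = 0.1546; h–c: (111 + 18)/1313 = 0.0982.
Expected DCO frequency = 0.1546 × 0.0982 ≈ 0.01518; observed = 18/1313 ≈ 0.01371.
Coefficient of coincidence = 0.01371/0.01518 ≈ 0.90; interference = 1 − 0.90 = 0.10.

0.10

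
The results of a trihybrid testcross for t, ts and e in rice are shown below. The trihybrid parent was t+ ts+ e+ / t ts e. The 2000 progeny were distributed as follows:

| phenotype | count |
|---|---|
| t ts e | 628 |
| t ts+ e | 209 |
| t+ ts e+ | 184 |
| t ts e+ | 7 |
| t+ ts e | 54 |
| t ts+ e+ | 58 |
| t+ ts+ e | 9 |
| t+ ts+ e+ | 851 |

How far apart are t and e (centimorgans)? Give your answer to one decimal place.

6.4 centimorgans

The two rarest classes, t+ ts+ e and t ts e+, are the double crossovers. Comparing them with the parentals, only the e allele has switched, so e is the middle locus and the order is t – e – ts.
Crossovers in the t–e interval produce the single-crossover classes t ts+ e+ and t+ ts e (58 + 54 = 112) plus the double crossovers (16).
RF(t–e) = (112 + 16) / 2000 = 128/2000 = 0.0640 → 6.4 centimorgans.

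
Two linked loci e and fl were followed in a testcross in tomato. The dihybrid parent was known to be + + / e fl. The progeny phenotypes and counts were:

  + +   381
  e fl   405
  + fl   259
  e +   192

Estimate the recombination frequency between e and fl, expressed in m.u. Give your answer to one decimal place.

The recombinant classes are + fl and e +: 259 + 192 = 451.
Recombination frequency = 451/1237 = 0.3646 ≈ 36.5%, i.e. 36.5 m.u.

36.5 m.u.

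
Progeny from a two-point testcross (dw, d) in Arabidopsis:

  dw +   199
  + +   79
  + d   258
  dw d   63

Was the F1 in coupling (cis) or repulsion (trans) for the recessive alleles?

trans

The two most frequent classes are + d (258) and dw + (199); these are the parental (non-recombinant) types.
So the F1 carried + d on one chromosome and dw + on the other — the recessive alleles are on opposite chromosomes (trans / repulsion).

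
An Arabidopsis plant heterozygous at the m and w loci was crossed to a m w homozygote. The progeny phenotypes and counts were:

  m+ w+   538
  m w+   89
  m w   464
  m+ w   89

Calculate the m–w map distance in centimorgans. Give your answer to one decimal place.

15.1 centimorgans

The two most frequent classes, m+ w+ (538) and m w (464), are the parental types, so the F1 was m+ w+ / m w.
The recombinant classes are m+ w and m w+: 89 + 89 = 178.
Recombination frequency = 178/1180 = 0.1508 ≈ 15.1%, i.e. 15.1 centimorgans.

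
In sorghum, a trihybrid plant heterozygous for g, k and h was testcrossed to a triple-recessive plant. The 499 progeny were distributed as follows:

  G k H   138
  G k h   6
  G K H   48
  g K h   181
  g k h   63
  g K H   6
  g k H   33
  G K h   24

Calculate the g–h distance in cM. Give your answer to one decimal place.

13.8 cM

The two most frequent reciprocal classes, g K h and G k H, are the parental types, so the F1 was g K h / G k H.
The two rarest classes, g K H and G k h, are the double crossovers. Comparing them with the parentals, only the h allele has switched, so h is the middle locus and the order is g – h – k.
Crossovers in the g–h interval produce the single-crossover classes G K h and g k H (24 + 33 = 57) plus the double crossovers (12).
RF(g–h) = (57 + 12) / 499 = 69/499 = 0.1383 → 13.8 cM.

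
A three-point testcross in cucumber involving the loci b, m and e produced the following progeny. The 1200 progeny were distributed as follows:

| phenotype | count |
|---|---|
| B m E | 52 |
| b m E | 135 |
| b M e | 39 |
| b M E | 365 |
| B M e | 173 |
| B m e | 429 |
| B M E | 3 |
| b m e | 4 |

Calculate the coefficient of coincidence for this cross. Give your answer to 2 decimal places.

The two most frequent reciprocal classes, b M E and B m e, are the parental types, so the F1 was b M E / B m e.
The two rarest classes, B M E and b m e, are the double crossovers. Comparing them with the parentals, only the b allele has switched, so b is the middle locus and the order is e – b – m.
e–b: (91 + 7)/1200 = 0.0817; b–m: (308 + 7)/1200 = 0.2625.
Expected DCO frequency = 0.0817 × 0.2625 ≈ 0.02145; observed = 7/1200 ≈ 0.00583.
Coefficient of coincidence = 0.00583/0.02145 ≈ 0.27.

0.27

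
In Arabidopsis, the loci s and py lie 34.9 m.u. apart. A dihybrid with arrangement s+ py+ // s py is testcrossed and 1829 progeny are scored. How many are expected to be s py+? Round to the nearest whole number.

319

A map distance of 34.9 m.u. corresponds to a recombination frequency of 0.349.
The F1 is s+ py+ / s py, so s py+ is a recombinant gamete class with expected frequency r/2 = 0.349/2 = 0.1745.
Expected number = 0.1745 × 1829 = 319.16 ≈ 319.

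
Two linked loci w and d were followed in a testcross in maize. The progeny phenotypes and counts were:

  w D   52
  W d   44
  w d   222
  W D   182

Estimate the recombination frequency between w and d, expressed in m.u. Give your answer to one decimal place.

The two most frequent classes, W D (182) and w d (222), are the parental types, so the F1 was W D / w d.
The recombinant classes are W d and w D: 44 + 52 = 96.
Recombination frequency = 96/500 = 0.1920 ≈ 19.2%, i.e. 19.2 m.u.

19.2 m.u.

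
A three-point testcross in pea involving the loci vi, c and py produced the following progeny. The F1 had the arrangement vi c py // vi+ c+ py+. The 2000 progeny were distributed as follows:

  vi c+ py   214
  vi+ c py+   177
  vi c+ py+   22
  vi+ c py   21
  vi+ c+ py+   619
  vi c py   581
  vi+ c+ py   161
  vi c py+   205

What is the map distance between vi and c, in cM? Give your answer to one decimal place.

The two rarest classes, vi+ c py and vi c+ py+, are the double crossovers. Comparing them with the parentals, only the vi allele has switched, so vi is the middle locus and the order is py – vi – c.
Crossovers in the vi–c interval produce the single-crossover classes vi c+ py and vi+ c py+ (214 + 177 = 391) plus the double crossovers (43).
RF(vi–c) = (391 + 43) / 2000 = 434/2000 = 0.2170 → 21.7 cM.

21.7 cM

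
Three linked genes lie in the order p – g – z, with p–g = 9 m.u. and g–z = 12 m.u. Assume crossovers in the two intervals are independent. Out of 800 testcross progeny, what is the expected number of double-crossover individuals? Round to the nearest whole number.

9

Map distances give recombination frequencies of 0.090 and 0.120 for the two intervals.
With no interference, expected double-crossover frequency = 0.090 × 0.120 = 0.01080.
Expected number = 0.01080 × 800 = 8.64 ≈ 9.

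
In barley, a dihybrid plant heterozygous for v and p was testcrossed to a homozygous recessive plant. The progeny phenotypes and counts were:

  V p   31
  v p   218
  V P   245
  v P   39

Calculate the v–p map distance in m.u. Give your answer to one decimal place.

13.1 m.u.

The two most frequent classes, V P (245) and v p (218), are the parental types, so the F1 was V P / v p.
The recombinant classes are V p and v P: 31 + 39 = 70.
Recombination frequency = 70/533 = 0.1313 ≈ 13.1%, i.e. 13.1 m.u.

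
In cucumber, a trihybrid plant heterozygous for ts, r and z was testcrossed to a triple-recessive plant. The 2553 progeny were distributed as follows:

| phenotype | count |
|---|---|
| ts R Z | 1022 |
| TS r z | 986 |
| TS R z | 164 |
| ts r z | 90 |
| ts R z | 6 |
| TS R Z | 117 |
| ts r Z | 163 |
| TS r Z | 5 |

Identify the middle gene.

The two most frequent reciprocal classes, ts R Z and TS r z, are the parental types, so the F1 was ts R Z / TS r z.
The two rarest classes, ts R z and TS r Z, are the double crossovers. Comparing them with the parentals, only the z allele has switched, so z is the middle locus and the order is r – z – ts.

z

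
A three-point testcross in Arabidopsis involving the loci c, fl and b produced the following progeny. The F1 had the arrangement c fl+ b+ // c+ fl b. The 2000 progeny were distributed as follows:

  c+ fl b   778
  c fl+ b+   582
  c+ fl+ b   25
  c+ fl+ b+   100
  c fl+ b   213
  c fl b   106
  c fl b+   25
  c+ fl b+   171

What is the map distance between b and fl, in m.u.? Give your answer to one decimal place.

The two rarest classes, c fl b+ and c+ fl+ b, are the double crossovers. Comparing them with the parentals, only the fl allele has switched, so fl is the middle locus and the order is c – fl – b.
Crossovers in the fl–b interval produce the single-crossover classes c fl+ b and c+ fl b+ (213 + 171 = 384) plus the double crossovers (50).
RF(fl–b) = (384 + 50) / 2000 = 434/2000 = 0.2170 → 21.7 m.u.

21.7 m.u.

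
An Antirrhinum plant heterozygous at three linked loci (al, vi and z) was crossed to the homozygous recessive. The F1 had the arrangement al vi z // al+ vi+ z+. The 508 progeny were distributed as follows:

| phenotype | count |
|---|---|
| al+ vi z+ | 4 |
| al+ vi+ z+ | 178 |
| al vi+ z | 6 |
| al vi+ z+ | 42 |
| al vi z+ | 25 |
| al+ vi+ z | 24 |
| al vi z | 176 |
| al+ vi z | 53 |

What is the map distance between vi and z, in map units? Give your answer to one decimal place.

11.6 map units

The two rarest classes, al vi+ z and al+ vi z+, are the double crossovers. Comparing them with the parentals, only the vi allele has switched, so vi is the middle locus and the order is al – vi – z.
Crossovers in the vi–z interval produce the single-crossover classes al vi z+ and al+ vi+ z (25 + 24 = 49) plus the double crossovers (10).
RF(vi–z) = (49 + 10) / 508 = 59/508 = 0.1161 → 11.6 map units.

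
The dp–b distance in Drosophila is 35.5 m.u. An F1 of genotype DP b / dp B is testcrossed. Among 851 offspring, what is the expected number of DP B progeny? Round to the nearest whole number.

A map distance of 35.5 m.u. corresponds to a recombination frequency of 0.355.
The F1 is DP b / dp B, so DP B is a recombinant gamete class with expected frequency r/2 = 0.355/2 = 0.1775.
Expected number = 0.1775 × 851 = 151.05 ≈ 151.

151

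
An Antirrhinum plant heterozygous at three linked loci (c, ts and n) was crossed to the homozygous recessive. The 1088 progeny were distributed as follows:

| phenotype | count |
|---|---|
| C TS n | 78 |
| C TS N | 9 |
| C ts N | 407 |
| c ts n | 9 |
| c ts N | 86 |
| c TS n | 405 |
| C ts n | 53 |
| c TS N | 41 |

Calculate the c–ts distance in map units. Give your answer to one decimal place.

16.7 map units

The two most frequent reciprocal classes, c TS n and C ts N, are the parental types, so the F1 was c TS n / C ts N.
The two rarest classes, c ts n and C TS N, are the double crossovers. Comparing them with the parentals, only the ts allele has switched, so ts is the middle locus and the order is c – ts – n.
Crossovers in the c–ts interval produce the single-crossover classes C TS n and c ts N (78 + 86 = 164) plus the double crossovers (18).
RF(c–ts) = (164 + 18) / 1088 = 182/1088 = 0.1673 → 16.7 map units.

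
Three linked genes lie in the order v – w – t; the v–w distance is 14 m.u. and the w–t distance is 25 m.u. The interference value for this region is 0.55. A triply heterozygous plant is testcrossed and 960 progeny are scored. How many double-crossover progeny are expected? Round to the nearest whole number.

15

Map distances give recombination frequencies of 0.140 and 0.250 for the two intervals.
With interference 0.55 (so coincidence = 0.45), expected double-crossover frequency = 0.140 × 0.250 × 0.45 = 0.01575.
Expected number = 0.01575 × 960 = 15.12 ≈ 15.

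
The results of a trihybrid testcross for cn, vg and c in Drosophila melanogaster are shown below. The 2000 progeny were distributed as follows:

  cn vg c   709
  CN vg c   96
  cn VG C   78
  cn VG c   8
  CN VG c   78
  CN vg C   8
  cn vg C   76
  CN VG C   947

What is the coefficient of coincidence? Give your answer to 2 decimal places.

The two most frequent reciprocal classes, cn vg c and CN VG C, are the parental types, so the F1 was cn vg c / CN VG C.
The two rarest classes, cn VG c and CN vg C, are the double crossovers. Comparing them with the parentals, only the vg allele has switched, so vg is the middle locus and the order is cn – vg – c.
cn–vg: (174 + 16)/2000 = 0.0950; vg–c: (154 + 16)/2000 = 0.0850.
Expected DCO frequency = 0.0950 × 0.0850 ≈ 0.00808; observed = 16/2000 ≈ 0.00800.
Coefficient of coincidence = 0.00800/0.00808 ≈ 0.99.

0.99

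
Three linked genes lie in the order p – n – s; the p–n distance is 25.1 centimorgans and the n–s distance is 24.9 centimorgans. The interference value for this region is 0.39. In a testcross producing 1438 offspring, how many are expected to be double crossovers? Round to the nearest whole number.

Map distances give recombination frequencies of 0.251 and 0.249 for the two intervals.
With interference 0.39 (so coincidence = 0.61), expected double-crossover frequency = 0.251 × 0.249 × 0.61 = 0.03812.
Expected number = 0.03812 × 1438 = 54.82 ≈ 55.

55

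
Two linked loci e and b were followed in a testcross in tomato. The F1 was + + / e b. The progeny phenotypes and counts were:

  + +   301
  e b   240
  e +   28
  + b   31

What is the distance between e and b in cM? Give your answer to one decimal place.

The recombinant classes are + b and e +: 31 + 28 = 59.
Recombination frequency = 59/600 = 0.0983 ≈ 9.8%, i.e. 9.8 cM.

9.8 cM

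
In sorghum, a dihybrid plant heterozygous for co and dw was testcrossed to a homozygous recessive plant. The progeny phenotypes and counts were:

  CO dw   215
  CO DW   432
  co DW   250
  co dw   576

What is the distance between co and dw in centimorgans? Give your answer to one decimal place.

The two most frequent classes, CO DW (432) and co dw (576), are the parental types, so the F1 was CO DW / co dw.
The recombinant classes are CO dw and co DW: 215 + 250 = 465.
Recombination frequency = 465/1473 = 0.3157 ≈ 31.6%, i.e. 31.6 centimorgans.

31.6 centimorgans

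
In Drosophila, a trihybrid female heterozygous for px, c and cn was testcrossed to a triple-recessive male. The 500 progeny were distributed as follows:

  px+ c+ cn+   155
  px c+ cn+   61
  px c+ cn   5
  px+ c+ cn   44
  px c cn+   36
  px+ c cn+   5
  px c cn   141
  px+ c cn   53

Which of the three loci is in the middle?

The two most frequent reciprocal classes, px c cn and px+ c+ cn+, are the parental types, so the F1 was px c cn / px+ c+ cn+.
The two rarest classes, px c+ cn and px+ c cn+, are the double crossovers. Comparing them with the parentals, only the c allele has switched, so c is the middle locus and the order is px – c – cn.

c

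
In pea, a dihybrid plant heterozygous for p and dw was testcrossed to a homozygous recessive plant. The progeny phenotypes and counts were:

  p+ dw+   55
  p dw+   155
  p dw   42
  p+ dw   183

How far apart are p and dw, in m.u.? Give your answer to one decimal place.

22.3 m.u.

The two most frequent classes, p+ dw (183) and p dw+ (155), are the parental types, so the F1 was p+ dw / p dw+.
The recombinant classes are p+ dw+ and p dw: 55 + 42 = 97.
Recombination frequency = 97/435 = 0.2230 ≈ 22.3%, i.e. 22.3 m.u.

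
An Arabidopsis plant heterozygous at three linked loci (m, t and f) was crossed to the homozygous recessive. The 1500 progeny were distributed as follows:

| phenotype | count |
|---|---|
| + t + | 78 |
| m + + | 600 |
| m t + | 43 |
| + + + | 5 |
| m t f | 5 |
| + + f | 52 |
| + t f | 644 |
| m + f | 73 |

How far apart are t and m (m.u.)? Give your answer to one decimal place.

7.0 m.u.

The two most frequent reciprocal classes, m + + and + t f, are the parental types, so the F1 was m + + / + t f.
The two rarest classes, + + + and m t f, are the double crossovers. Comparing them with the parentals, only the m allele has switched, so m is the middle locus and the order is t – m – f.
Crossovers in the t–m interval produce the single-crossover classes m t + and + + f (43 + 52 = 95) plus the double crossovers (10).
RF(t–m) = (95 + 10) / 1500 = 105/1500 = 0.0700 → 7.0 m.u.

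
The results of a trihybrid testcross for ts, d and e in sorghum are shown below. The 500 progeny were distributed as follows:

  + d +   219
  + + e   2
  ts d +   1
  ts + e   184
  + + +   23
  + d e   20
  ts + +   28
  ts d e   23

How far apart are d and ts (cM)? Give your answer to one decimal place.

The two most frequent reciprocal classes, + d + and ts + e, are the parental types, so the F1 was + d + / ts + e.
The two rarest classes, ts d + and + + e, are the double crossovers. Comparing them with the parentals, only the ts allele has switched, so ts is the middle locus and the order is e – ts – d.
Crossovers in the ts–d interval produce the single-crossover classes + + + and ts d e (23 + 23 = 46) plus the double crossovers (3).
RF(ts–d) = (46 + 3) / 500 = 49/500 = 0.0980 → 9.8 cM.

9.8 cM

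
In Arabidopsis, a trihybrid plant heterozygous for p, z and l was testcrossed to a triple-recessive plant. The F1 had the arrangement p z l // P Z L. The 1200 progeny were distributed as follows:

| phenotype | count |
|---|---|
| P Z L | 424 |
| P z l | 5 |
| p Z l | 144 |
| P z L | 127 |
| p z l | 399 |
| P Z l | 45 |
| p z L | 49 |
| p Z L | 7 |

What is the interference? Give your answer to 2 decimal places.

0.52

The two rarest classes, P z l and p Z L, are the double crossovers. Comparing them with the parentals, only the p allele has switched, so p is the middle locus and the order is l – p – z.
l–p: (94 + 12)/1200 = 0.0883; p–z: (271 + 12)/1200 = 0.2358.
Expected DCO frequency = 0.0883 × 0.2358 ≈ 0.02082; observed = 12/1200 ≈ 0.01000.
Coefficient of coincidence = 0.01000/0.02082 ≈ 0.48; interference = 1 − 0.48 = 0.52.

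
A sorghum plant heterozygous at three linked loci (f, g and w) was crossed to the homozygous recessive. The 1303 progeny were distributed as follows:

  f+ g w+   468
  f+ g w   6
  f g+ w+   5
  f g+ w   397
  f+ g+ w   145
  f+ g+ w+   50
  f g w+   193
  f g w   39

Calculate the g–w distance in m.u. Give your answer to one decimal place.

7.7 m.u.

The two most frequent reciprocal classes, f g+ w and f+ g w+, are the parental types, so the F1 was f g+ w / f+ g w+.
The two rarest classes, f g+ w+ and f+ g w, are the double crossovers. Comparing them with the parentals, only the w allele has switched, so w is the middle locus and the order is f – w – g.
Crossovers in the w–g interval produce the single-crossover classes f g w and f+ g+ w+ (39 + 50 = 89) plus the double crossovers (11).
RF(w–g) = (89 + 11) / 1303 = 100/1303 = 0.0767 → 7.7 m.u.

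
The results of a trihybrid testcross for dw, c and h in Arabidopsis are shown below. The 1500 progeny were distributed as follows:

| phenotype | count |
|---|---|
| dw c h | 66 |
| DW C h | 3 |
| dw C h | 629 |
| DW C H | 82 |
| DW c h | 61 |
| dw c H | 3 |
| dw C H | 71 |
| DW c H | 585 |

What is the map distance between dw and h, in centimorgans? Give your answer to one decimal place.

9.2 centimorgans

The two most frequent reciprocal classes, dw C h and DW c H, are the parental types, so the F1 was dw C h / DW c H.
The two rarest classes, DW C h and dw c H, are the double crossovers. Comparing them with the parentals, only the dw allele has switched, so dw is the middle locus and the order is c – dw – h.
Crossovers in the dw–h interval produce the single-crossover classes dw C H and DW c h (71 + 61 = 132) plus the double crossovers (6).
RF(dw–h) = (132 + 6) / 1500 = 138/1500 = 0.0920 → 9.2 centimorgans.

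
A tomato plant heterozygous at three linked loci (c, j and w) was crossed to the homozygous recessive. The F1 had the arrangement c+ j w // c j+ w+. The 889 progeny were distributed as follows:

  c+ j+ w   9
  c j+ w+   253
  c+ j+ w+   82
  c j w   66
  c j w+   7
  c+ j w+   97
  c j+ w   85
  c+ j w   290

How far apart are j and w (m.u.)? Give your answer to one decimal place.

The two rarest classes, c+ j+ w and c j w+, are the double crossovers. Comparing them with the parentals, only the j allele has switched, so j is the middle locus and the order is c – j – w.
Crossovers in the j–w interval produce the single-crossover classes c+ j w+ and c j+ w (97 + 85 = 182) plus the double crossovers (16).
RF(j–w) = (182 + 16) / 889 = 198/889 = 0.2227 → 22.3 m.u.

22.3 m.u.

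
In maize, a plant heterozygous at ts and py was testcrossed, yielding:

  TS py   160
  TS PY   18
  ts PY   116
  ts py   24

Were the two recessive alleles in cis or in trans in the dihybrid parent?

trans

The two most frequent classes are TS py (160) and ts PY (116); these are the parental (non-recombinant) types.
So the F1 carried TS py on one chromosome and ts PY on the other — the recessive alleles are on opposite chromosomes (trans / repulsion).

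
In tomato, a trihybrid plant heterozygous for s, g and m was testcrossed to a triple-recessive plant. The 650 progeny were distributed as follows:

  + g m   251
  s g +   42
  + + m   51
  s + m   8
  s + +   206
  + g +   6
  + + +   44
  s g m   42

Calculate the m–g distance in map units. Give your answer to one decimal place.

16.5 map units

The two most frequent reciprocal classes, s + + and + g m, are the parental types, so the F1 was s + + / + g m.
The two rarest classes, s + m and + g +, are the double crossovers. Comparing them with the parentals, only the m allele has switched, so m is the middle locus and the order is g – m – s.
Crossovers in the g–m interval produce the single-crossover classes s g + and + + m (42 + 51 = 93) plus the double crossovers (14).
RF(g–m) = (93 + 14) / 650 = 107/650 = 0.1646 → 16.5 map units.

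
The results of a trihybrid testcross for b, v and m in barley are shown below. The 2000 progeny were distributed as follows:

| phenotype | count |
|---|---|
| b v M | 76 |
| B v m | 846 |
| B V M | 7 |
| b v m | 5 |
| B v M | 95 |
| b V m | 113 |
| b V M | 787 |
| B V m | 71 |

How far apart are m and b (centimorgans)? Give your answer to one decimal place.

The two most frequent reciprocal classes, b V M and B v m, are the parental types, so the F1 was b V M / B v m.
The two rarest classes, B V M and b v m, are the double crossovers. Comparing them with the parentals, only the b allele has switched, so b is the middle locus and the order is m – b – v.
Crossovers in the m–b interval produce the single-crossover classes b V m and B v M (113 + 95 = 208) plus the double crossovers (12).
RF(m–b) = (208 + 12) / 2000 = 220/2000 = 0.1100 → 11.0 centimorgans.

11.0 centimorgans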